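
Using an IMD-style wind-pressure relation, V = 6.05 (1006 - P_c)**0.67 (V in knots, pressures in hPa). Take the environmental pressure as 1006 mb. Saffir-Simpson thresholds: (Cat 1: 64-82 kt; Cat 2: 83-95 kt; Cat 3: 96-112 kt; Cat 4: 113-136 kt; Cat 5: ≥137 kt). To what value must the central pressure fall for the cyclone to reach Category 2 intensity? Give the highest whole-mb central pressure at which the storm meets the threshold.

Category 2 begins at V = 83 kt.
Required ΔP = (83/6.05)^(1/0.67) = 13.719^1.493 ≈ 49.83 mb.
P_c ≤ 1006 − 49.83 = 956.17, so the highest integer P_c is 956 mb.

956 mb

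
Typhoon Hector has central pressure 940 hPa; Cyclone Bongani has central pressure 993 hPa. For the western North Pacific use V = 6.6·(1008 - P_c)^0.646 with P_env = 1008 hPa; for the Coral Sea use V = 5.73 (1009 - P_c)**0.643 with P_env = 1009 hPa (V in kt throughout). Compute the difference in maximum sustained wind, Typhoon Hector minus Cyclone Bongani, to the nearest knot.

67 kt

Typhoon Hector: ΔP = 68; V ≈ 6.6 × 68^0.646 ≈ 100.77 kt.
Cyclone Bongani: ΔP = 16; V ≈ 5.73 × 16^0.643 ≈ 34.07 kt.
Difference ≈ 100.77 − 34.07 = 66.70 → 67 kt.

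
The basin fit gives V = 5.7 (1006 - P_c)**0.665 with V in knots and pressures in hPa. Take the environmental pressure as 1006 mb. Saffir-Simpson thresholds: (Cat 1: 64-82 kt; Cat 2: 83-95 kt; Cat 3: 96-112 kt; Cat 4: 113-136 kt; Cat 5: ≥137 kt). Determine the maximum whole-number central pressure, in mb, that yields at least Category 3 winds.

Category 3 begins at V = 96 kt.
Required ΔP = (96/5.7)^(1/0.665) = 16.842^1.504 ≈ 69.86 mb.
P_c ≤ 1006 − 69.86 = 936.14, so the highest integer P_c is 936 mb.

936 mb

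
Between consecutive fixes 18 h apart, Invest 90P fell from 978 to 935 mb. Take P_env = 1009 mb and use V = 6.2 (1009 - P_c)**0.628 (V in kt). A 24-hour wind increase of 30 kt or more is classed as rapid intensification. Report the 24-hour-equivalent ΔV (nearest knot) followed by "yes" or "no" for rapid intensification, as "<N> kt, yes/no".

52 kt, yes

V₁: ΔP = 31, V ≈ 6.2 × 31^0.628 ≈ 53.58 kt.
V₂: ΔP = 74, V ≈ 6.2 × 74^0.628 ≈ 92.53 kt.
ΔV over 18 h = 38.95 kt → 24 h equivalent = 38.95 × 24/18 ≈ 51.93 kt.
52 kt ≥ 30 kt ⇒ rapid intensification.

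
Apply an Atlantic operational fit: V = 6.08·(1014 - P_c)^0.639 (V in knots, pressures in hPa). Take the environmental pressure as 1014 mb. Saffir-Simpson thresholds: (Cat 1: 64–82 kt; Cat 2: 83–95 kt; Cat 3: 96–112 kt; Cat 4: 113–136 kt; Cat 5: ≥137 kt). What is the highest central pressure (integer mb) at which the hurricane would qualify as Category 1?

974 mb

Category 1 begins at V = 64 kt.
Required ΔP = (64/6.08)^(1/0.639) = 10.526^1.565 ≈ 39.79 mb.
P_c ≤ 1014 − 39.79 = 974.21, so the highest integer P_c is 974 mb.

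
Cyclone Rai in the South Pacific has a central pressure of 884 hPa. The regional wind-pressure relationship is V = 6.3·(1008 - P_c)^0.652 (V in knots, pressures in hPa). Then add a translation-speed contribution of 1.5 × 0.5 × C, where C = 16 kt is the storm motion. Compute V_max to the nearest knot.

ΔP = 1008 − 884 = 124 hPa.
124^0.652 ≈ 23.169.
V ≈ 6.3 × 23.169 ≈ 146.0 kt.
Translation term: 1.5 × 0.5 × 16 = 12 kt.
Corrected V ≈ 158 kt → 158 kt.

158 kt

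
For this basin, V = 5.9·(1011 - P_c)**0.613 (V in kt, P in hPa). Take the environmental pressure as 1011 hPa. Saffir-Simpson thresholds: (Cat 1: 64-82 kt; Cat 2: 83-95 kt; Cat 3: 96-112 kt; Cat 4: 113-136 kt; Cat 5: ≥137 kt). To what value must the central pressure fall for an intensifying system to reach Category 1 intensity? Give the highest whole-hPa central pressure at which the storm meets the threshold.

962 hPa

Category 1 begins at V = 64 kt.
Required ΔP = (64/5.9)^(1/0.613) = 10.847^1.631 ≈ 48.86 hPa.
P_c ≤ 1011 − 48.86 = 962.14, so the highest integer P_c is 962 hPa.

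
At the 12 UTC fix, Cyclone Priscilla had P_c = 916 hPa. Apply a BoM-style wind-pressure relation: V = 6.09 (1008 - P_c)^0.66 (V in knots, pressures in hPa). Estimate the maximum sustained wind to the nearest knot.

120 kt

ΔP = 1008 − 916 = 92 hPa.
92^0.66 ≈ 19.774.
V ≈ 6.09 × 19.774 ≈ 120.4 kt.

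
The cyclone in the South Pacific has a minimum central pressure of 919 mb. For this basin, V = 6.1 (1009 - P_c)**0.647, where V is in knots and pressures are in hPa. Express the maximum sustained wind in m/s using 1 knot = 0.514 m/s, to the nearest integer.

ΔP = 1009 − 919 = 90 mb.
V ≈ 6.1 × 90^0.647 = 6.1 × 18.382 ≈ 112.131 kt.
112.131 × 0.514 ≈ 57.64 m/s → 58 m/s.

58 m/s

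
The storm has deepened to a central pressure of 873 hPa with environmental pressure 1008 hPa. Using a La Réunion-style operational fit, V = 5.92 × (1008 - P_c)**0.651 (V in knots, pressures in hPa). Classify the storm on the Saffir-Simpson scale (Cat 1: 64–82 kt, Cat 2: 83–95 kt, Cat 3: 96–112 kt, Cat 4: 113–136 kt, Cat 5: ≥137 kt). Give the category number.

ΔP = 1008 − 873 = 135 hPa.
V ≈ 5.92 × 135^0.651 = 5.92 × 24.37 ≈ 144 kt.
144 kt falls in the Category 5 band.

5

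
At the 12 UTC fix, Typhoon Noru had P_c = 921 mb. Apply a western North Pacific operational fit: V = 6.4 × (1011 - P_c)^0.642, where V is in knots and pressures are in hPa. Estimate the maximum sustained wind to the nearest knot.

ΔP = 1011 − 921 = 90 mb.
90^0.642 ≈ 17.973.
V ≈ 6.4 × 17.973 ≈ 115.0 kt.

115 kt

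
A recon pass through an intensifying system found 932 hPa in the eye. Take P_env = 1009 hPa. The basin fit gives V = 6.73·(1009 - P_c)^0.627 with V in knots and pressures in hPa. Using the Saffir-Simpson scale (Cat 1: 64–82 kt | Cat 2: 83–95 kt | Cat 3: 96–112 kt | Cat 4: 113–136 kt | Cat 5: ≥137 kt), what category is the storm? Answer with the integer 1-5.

ΔP = 1009 − 932 = 77 hPa.
V ≈ 6.73 × 77^0.627 = 6.73 × 15.23 ≈ 103 kt.
103 kt falls in the Category 3 band.

3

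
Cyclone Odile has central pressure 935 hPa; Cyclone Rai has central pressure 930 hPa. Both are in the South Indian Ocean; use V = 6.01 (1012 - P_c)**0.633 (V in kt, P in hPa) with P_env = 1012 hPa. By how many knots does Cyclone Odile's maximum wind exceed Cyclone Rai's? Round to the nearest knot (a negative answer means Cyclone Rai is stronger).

-4 kt

Cyclone Odile: ΔP = 77; V ≈ 6.01 × 77^0.633 ≈ 93.98 kt.
Cyclone Rai: ΔP = 82; V ≈ 6.01 × 82^0.633 ≈ 97.80 kt.
Difference ≈ 93.98 − 97.80 = -3.82 → -4 kt.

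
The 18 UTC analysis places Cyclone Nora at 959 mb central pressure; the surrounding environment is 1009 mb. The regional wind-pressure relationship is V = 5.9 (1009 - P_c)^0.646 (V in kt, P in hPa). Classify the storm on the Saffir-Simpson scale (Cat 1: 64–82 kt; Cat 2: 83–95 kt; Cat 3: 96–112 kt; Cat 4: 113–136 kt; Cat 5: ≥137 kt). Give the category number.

ΔP = 1009 − 959 = 50 mb.
V ≈ 5.9 × 50^0.646 = 5.9 × 12.52 ≈ 74 kt.
74 kt falls in the Category 1 band.

1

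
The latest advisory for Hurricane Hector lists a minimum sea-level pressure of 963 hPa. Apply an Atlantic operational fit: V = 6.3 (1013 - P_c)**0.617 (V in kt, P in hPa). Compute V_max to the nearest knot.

70 kt

ΔP = 1013 − 963 = 50 hPa.
50^0.617 ≈ 11.175.
V ≈ 6.3 × 11.175 ≈ 70.4 kt.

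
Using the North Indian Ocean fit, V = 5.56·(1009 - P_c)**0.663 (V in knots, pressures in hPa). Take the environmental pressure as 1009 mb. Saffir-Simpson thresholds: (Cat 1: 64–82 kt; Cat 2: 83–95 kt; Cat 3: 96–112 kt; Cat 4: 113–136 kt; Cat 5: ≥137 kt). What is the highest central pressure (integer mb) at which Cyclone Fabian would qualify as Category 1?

969 mb

Category 1 begins at V = 64 kt.
Required ΔP = (64/5.56)^(1/0.663) = 11.511^1.508 ≈ 39.85 mb.
P_c ≤ 1009 − 39.85 = 969.15, so the highest integer P_c is 969 mb.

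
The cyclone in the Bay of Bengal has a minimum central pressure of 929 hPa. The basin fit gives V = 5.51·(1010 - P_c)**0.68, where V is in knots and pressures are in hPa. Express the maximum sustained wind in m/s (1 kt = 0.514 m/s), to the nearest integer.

56 m/s

ΔP = 1010 − 929 = 81 hPa.
V ≈ 5.51 × 81^0.68 = 5.51 × 19.850 ≈ 109.376 kt.
109.376 × 0.514 ≈ 56.22 m/s → 56 m/s.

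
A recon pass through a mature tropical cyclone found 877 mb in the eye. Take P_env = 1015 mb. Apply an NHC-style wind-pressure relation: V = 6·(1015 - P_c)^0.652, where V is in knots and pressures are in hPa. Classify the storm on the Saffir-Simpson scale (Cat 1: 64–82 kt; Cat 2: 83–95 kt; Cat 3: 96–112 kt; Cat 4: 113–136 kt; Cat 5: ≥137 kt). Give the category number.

5

ΔP = 1015 − 877 = 138 mb.
V ≈ 6 × 138^0.652 = 6 × 24.84 ≈ 149 kt.
149 kt falls in the Category 5 band.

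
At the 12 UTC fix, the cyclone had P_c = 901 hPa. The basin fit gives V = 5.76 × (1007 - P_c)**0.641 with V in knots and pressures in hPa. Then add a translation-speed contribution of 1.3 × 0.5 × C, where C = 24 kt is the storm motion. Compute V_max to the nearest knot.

130 kt

ΔP = 1007 − 901 = 106 hPa.
106^0.641 ≈ 19.871.
V ≈ 5.76 × 19.871 ≈ 114.5 kt.
Translation term: 1.3 × 0.5 × 24 = 15.6 kt.
Corrected V ≈ 130.1 kt → 130 kt.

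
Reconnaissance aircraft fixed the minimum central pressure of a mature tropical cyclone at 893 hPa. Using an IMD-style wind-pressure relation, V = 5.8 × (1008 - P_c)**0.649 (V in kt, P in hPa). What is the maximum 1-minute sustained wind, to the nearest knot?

126 kt

ΔP = 1008 − 893 = 115 hPa.
115^0.649 ≈ 21.747.
V ≈ 5.8 × 21.747 ≈ 126.1 kt.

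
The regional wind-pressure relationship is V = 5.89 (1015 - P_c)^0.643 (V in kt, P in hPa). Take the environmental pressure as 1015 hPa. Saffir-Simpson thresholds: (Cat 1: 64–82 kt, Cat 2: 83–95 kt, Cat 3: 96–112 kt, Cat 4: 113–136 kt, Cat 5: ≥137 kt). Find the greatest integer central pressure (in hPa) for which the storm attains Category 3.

938 hPa

Category 3 begins at V = 96 kt.
Required ΔP = (96/5.89)^(1/0.643) = 16.299^1.555 ≈ 76.76 hPa.
P_c ≤ 1015 − 76.76 = 938.24, so the highest integer P_c is 938 hPa.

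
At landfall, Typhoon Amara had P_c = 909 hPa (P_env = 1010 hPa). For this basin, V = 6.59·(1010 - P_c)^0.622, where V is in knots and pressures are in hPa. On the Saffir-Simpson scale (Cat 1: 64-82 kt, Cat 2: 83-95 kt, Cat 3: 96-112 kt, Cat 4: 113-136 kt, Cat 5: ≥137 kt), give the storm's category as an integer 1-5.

ΔP = 1010 − 909 = 101 hPa.
V ≈ 6.59 × 101^0.622 = 6.59 × 17.65 ≈ 116 kt.
116 kt falls in the Category 4 band.

4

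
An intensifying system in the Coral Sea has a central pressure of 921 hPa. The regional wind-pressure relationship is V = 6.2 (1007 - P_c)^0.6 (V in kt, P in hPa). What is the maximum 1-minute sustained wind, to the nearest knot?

90 kt

ΔP = 1007 − 921 = 86 hPa.
86^0.6 ≈ 14.478.
V ≈ 6.2 × 14.478 ≈ 89.8 kt.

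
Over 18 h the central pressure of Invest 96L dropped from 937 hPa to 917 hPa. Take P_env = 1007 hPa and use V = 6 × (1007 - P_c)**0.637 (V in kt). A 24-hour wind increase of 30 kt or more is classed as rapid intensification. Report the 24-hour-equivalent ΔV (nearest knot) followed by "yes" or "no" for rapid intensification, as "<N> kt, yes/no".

V₁: ΔP = 70, V ≈ 6 × 70^0.637 ≈ 89.84 kt.
V₂: ΔP = 90, V ≈ 6 × 90^0.637 ≈ 105.44 kt.
ΔV over 18 h = 15.60 kt → 24 h equivalent = 15.60 × 24/18 ≈ 20.80 kt.
21 kt < 30 kt ⇒ not rapid intensification.

21 kt, no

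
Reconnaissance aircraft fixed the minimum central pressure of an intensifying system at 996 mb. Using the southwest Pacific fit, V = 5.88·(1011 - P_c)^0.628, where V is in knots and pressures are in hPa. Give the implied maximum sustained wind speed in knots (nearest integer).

ΔP = 1011 − 996 = 15 mb.
15^0.628 ≈ 5.478.
V ≈ 5.88 × 5.478 ≈ 32.2 kt.

32 kt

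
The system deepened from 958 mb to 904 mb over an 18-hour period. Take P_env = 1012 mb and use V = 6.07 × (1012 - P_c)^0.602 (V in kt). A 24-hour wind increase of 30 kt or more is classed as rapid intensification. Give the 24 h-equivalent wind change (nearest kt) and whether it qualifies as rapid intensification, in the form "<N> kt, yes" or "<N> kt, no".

V₁: ΔP = 54, V ≈ 6.07 × 54^0.602 ≈ 67.00 kt.
V₂: ΔP = 108, V ≈ 6.07 × 108^0.602 ≈ 101.70 kt.
ΔV over 18 h = 34.70 kt → 24 h equivalent = 34.70 × 24/18 ≈ 46.27 kt.
46 kt ≥ 30 kt ⇒ rapid intensification.

46 kt, yes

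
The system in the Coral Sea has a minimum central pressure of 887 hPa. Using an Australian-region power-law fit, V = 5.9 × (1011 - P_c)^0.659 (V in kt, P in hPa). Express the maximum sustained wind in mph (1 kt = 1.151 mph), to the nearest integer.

163 mph

ΔP = 1011 − 887 = 124 hPa.
V ≈ 5.9 × 124^0.659 = 5.9 × 23.964 ≈ 141.389 kt.
141.389 × 1.151 ≈ 162.74 mph → 163 mph.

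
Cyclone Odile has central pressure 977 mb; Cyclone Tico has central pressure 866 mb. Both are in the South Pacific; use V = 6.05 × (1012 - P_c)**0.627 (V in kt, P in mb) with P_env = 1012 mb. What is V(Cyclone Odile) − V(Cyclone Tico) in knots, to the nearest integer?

-81 kt

Cyclone Odile: ΔP = 35; V ≈ 6.05 × 35^0.627 ≈ 56.22 kt.
Cyclone Tico: ΔP = 146; V ≈ 6.05 × 146^0.627 ≈ 137.66 kt.
Difference ≈ 56.22 − 137.66 = -81.44 → -81 kt.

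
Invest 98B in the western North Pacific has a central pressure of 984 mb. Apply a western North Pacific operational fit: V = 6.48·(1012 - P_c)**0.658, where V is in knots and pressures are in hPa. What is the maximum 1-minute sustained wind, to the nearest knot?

ΔP = 1012 − 984 = 28 mb.
28^0.658 ≈ 8.958.
V ≈ 6.48 × 8.958 ≈ 58.1 kt.

58 kt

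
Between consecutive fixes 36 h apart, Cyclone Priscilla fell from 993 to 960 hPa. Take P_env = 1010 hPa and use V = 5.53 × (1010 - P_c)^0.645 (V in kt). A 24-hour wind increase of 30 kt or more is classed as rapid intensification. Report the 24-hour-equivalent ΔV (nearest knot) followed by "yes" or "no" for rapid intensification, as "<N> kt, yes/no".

V₁: ΔP = 17, V ≈ 5.53 × 17^0.645 ≈ 34.38 kt.
V₂: ΔP = 50, V ≈ 5.53 × 50^0.645 ≈ 68.95 kt.
ΔV over 36 h = 34.57 kt → 24 h equivalent = 34.57 × 24/36 ≈ 23.05 kt.
23 kt < 30 kt ⇒ not rapid intensification.

23 kt, no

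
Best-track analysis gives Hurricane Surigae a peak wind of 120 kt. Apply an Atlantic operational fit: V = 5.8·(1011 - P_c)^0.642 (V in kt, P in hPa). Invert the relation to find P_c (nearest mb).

899 mb

ΔP = (V / 5.8)^(1/0.642) = (120/5.8)^1.558.
120/5.8 = 20.690; 20.690^1.558 ≈ 112.06 mb.
P_c = 1011 − 112.06 = 898.94 ≈ 899 mb.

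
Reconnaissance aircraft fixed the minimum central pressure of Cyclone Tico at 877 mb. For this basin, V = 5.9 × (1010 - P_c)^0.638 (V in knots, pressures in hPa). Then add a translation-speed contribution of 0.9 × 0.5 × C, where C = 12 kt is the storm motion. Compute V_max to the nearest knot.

ΔP = 1010 − 877 = 133 mb.
133^0.638 ≈ 22.647.
V ≈ 5.9 × 22.647 ≈ 133.6 kt.
Translation term: 0.9 × 0.5 × 12 = 5.4 kt.
Corrected V ≈ 139 kt → 139 kt.

139 kt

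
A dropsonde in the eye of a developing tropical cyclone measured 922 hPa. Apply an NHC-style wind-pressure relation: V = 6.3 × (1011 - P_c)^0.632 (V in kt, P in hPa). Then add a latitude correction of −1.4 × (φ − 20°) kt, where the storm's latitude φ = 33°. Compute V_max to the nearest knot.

ΔP = 1011 − 922 = 89 hPa.
89^0.632 ≈ 17.061.
V ≈ 6.3 × 17.061 ≈ 107.5 kt.
Latitude correction: −1.4 × (33 − 20) = -18.2 kt.
Corrected V ≈ 89.3 kt → 89 kt.

89 kt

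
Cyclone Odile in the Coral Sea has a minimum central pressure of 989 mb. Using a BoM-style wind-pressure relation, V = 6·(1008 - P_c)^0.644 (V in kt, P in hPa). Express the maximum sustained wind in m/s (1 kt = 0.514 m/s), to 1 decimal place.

ΔP = 1008 − 989 = 19 mb.
V ≈ 6 × 19^0.644 = 6 × 6.661 ≈ 39.964 kt.
39.964 × 0.514 ≈ 20.54 m/s → 20.5 m/s.

20.5 m/s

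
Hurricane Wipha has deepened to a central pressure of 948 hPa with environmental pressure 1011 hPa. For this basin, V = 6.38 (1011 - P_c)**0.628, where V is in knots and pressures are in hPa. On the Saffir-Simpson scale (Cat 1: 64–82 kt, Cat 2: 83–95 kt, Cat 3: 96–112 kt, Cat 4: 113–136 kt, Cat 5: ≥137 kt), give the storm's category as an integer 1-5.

2

ΔP = 1011 − 948 = 63 hPa.
V ≈ 6.38 × 63^0.628 = 6.38 × 13.49 ≈ 86 kt.
86 kt falls in the Category 2 band.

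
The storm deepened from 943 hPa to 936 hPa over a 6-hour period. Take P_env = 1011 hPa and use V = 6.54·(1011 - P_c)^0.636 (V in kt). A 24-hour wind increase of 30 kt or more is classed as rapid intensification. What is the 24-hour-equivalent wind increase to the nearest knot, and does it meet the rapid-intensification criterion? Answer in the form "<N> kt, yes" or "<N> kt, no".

V₁: ΔP = 68, V ≈ 6.54 × 68^0.636 ≈ 95.73 kt.
V₂: ΔP = 75, V ≈ 6.54 × 75^0.636 ≈ 101.89 kt.
ΔV over 6 h = 6.16 kt → 24 h equivalent = 6.16 × 24/6 ≈ 24.64 kt.
25 kt < 30 kt ⇒ not rapid intensification.

25 kt, no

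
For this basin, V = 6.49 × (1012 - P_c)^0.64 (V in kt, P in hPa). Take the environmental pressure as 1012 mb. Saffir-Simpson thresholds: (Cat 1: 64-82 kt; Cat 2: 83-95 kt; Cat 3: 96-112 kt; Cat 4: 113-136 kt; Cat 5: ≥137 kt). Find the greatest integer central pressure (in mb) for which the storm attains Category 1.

976 mb

Category 1 begins at V = 64 kt.
Required ΔP = (64/6.49)^(1/0.64) = 9.861^1.562 ≈ 35.73 mb.
P_c ≤ 1012 − 35.73 = 976.27, so the highest integer P_c is 976 mb.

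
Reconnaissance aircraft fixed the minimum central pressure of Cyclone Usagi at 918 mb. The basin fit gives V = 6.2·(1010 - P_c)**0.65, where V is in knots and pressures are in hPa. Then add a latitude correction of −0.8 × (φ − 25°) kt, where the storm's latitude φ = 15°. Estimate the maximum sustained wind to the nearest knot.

ΔP = 1010 − 918 = 92 mb.
92^0.65 ≈ 18.900.
V ≈ 6.2 × 18.900 ≈ 117.2 kt.
Latitude correction: −0.8 × (15 − 25) = 8 kt.
Corrected V ≈ 125.2 kt → 125 kt.

125 kt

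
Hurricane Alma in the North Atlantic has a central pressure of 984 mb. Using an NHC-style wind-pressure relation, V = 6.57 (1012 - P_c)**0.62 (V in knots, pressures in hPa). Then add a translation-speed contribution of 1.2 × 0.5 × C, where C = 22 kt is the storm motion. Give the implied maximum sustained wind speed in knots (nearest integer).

ΔP = 1012 − 984 = 28 mb.
28^0.62 ≈ 7.893.
V ≈ 6.57 × 7.893 ≈ 51.9 kt.
Translation term: 1.2 × 0.5 × 22 = 13.2 kt.
Corrected V ≈ 65.1 kt → 65 kt.

65 kt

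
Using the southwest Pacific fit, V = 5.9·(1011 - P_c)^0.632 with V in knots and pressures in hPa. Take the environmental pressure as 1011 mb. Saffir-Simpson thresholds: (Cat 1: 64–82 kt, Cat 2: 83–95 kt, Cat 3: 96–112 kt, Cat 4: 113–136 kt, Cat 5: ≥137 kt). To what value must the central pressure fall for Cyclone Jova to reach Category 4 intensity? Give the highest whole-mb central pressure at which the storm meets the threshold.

904 mb

Category 4 begins at V = 113 kt.
Required ΔP = (113/5.9)^(1/0.632) = 19.153^1.582 ≈ 106.87 mb.
P_c ≤ 1011 − 106.87 = 904.13, so the highest integer P_c is 904 mb.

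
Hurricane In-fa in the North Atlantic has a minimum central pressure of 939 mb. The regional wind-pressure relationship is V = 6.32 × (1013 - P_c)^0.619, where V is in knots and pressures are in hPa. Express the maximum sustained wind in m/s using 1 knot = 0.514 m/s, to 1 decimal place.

ΔP = 1013 − 939 = 74 mb.
V ≈ 6.32 × 74^0.619 = 6.32 × 14.357 ≈ 90.734 kt.
90.734 × 0.514 ≈ 46.64 m/s → 46.6 m/s.

46.6 m/s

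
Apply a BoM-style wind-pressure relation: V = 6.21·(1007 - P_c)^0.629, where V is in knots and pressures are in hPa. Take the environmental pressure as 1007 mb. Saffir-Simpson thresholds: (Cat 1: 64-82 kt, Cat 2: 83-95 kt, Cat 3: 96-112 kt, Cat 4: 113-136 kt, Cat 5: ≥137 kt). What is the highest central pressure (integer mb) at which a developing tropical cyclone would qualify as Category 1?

966 mb

Category 1 begins at V = 64 kt.
Required ΔP = (64/6.21)^(1/0.629) = 10.306^1.590 ≈ 40.80 mb.
P_c ≤ 1007 − 40.80 = 966.20, so the highest integer P_c is 966 mb.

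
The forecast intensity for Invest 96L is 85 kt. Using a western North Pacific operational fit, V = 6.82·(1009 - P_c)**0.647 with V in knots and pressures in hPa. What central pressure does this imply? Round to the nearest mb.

ΔP = (V / 6.82)^(1/0.647) = (85/6.82)^1.546.
85/6.82 = 12.463; 12.463^1.546 ≈ 49.36 mb.
P_c = 1009 − 49.36 = 959.64 ≈ 960 mb.

960 mb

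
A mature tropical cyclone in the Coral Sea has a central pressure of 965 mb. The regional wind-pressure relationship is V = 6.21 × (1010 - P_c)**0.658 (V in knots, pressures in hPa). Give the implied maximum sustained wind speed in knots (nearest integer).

ΔP = 1010 − 965 = 45 mb.
45^0.658 ≈ 12.241.
V ≈ 6.21 × 12.241 ≈ 76.0 kt.

76 kt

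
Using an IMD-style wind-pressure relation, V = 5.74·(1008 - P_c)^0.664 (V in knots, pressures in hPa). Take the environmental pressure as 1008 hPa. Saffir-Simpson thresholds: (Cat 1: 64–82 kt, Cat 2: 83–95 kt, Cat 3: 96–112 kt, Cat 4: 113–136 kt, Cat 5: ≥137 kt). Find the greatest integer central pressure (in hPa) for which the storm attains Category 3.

938 hPa

Category 3 begins at V = 96 kt.
Required ΔP = (96/5.74)^(1/0.664) = 16.725^1.506 ≈ 69.57 hPa.
P_c ≤ 1008 − 69.57 = 938.43, so the highest integer P_c is 938 hPa.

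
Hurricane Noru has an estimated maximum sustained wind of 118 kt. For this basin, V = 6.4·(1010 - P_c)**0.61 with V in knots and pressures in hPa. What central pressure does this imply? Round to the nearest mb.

891 mb

ΔP = (V / 6.4)^(1/0.61) = (118/6.4)^1.639.
118/6.4 = 18.438; 18.438^1.639 ≈ 118.83 mb.
P_c = 1010 − 118.83 = 891.17 ≈ 891 mb.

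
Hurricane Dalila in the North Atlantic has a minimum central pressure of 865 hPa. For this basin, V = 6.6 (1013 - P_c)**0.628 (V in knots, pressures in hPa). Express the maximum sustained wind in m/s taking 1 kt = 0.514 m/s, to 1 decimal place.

78.2 m/s

ΔP = 1013 − 865 = 148 hPa.
V ≈ 6.6 × 148^0.628 = 6.6 × 23.063 ≈ 152.219 kt.
152.219 × 0.514 ≈ 78.24 m/s → 78.2 m/s.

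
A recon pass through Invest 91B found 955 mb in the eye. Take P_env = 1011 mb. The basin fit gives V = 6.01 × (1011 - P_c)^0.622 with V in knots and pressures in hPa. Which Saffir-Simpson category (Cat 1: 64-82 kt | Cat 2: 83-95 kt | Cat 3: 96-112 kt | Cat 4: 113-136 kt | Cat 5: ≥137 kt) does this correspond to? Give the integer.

ΔP = 1011 − 955 = 56 mb.
V ≈ 6.01 × 56^0.622 = 6.01 × 12.23 ≈ 73 kt.
73 kt falls in the Category 1 band.

1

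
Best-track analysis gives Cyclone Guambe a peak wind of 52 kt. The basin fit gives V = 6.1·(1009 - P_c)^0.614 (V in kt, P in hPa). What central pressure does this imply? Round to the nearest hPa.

976 hPa

ΔP = (V / 6.1)^(1/0.614) = (52/6.1)^1.629.
52/6.1 = 8.525; 8.525^1.629 ≈ 32.79 hPa.
P_c = 1009 − 32.79 = 976.21 ≈ 976 hPa.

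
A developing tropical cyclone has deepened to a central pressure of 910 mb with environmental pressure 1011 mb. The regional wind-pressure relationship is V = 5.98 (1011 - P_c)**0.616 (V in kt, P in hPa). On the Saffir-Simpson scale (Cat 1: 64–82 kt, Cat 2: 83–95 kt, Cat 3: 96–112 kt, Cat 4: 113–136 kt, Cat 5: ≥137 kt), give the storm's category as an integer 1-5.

ΔP = 1011 − 910 = 101 mb.
V ≈ 5.98 × 101^0.616 = 5.98 × 17.17 ≈ 103 kt.
103 kt falls in the Category 3 band.

3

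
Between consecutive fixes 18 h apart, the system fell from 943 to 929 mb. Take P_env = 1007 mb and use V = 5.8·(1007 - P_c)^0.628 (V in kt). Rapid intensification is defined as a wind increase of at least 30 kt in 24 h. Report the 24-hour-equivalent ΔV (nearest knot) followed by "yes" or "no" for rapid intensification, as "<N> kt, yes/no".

V₁: ΔP = 64, V ≈ 5.8 × 64^0.628 ≈ 79.01 kt.
V₂: ΔP = 78, V ≈ 5.8 × 78^0.628 ≈ 89.47 kt.
ΔV over 18 h = 10.46 kt → 24 h equivalent = 10.46 × 24/18 ≈ 13.95 kt.
14 kt < 30 kt ⇒ not rapid intensification.

14 kt, no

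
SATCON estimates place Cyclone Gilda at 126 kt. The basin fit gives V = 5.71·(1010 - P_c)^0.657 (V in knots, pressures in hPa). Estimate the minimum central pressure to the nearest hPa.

ΔP = (V / 5.71)^(1/0.657) = (126/5.71)^1.522.
126/5.71 = 22.067; 22.067^1.522 ≈ 110.98 hPa.
P_c = 1010 − 110.98 = 899.02 ≈ 899 hPa.

899 hPa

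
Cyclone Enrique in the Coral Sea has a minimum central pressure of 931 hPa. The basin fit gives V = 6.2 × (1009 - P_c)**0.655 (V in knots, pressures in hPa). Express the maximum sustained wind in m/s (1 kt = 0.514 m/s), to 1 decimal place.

ΔP = 1009 − 931 = 78 hPa.
V ≈ 6.2 × 78^0.655 = 6.2 × 17.351 ≈ 107.576 kt.
107.576 × 0.514 ≈ 55.29 m/s → 55.3 m/s.

55.3 m/s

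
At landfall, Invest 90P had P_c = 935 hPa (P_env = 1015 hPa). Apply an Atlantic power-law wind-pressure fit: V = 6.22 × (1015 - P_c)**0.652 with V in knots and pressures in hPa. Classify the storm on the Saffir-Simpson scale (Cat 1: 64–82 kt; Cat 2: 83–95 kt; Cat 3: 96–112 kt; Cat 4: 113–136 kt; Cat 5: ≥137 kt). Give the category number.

ΔP = 1015 − 935 = 80 hPa.
V ≈ 6.22 × 80^0.652 = 6.22 × 17.41 ≈ 108 kt.
108 kt falls in the Category 3 band.

3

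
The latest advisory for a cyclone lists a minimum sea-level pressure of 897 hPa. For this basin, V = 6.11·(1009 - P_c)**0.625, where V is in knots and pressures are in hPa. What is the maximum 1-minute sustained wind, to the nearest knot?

ΔP = 1009 − 897 = 112 hPa.
112^0.625 ≈ 19.088.
V ≈ 6.11 × 19.088 ≈ 116.6 kt.

117 kt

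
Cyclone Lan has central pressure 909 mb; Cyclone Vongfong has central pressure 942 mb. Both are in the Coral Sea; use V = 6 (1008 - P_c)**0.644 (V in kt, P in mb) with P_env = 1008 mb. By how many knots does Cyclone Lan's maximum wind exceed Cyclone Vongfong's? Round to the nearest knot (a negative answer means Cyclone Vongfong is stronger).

27 kt

Cyclone Lan: ΔP = 99; V ≈ 6 × 99^0.644 ≈ 115.70 kt.
Cyclone Vongfong: ΔP = 66; V ≈ 6 × 66^0.644 ≈ 89.11 kt.
Difference ≈ 115.70 − 89.11 = 26.59 → 27 kt.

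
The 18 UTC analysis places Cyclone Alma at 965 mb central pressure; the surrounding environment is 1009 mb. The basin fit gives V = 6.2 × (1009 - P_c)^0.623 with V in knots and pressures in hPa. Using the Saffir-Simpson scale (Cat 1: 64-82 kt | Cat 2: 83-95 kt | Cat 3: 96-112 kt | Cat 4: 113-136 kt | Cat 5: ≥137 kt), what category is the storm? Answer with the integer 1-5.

ΔP = 1009 − 965 = 44 mb.
V ≈ 6.2 × 44^0.623 = 6.2 × 10.57 ≈ 66 kt.
66 kt falls in the Category 1 band.

1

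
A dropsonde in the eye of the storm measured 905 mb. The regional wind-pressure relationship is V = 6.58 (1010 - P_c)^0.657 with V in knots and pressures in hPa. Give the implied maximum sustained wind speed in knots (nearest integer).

140 kt

ΔP = 1010 − 905 = 105 mb.
105^0.657 ≈ 21.278.
V ≈ 6.58 × 21.278 ≈ 140.0 kt.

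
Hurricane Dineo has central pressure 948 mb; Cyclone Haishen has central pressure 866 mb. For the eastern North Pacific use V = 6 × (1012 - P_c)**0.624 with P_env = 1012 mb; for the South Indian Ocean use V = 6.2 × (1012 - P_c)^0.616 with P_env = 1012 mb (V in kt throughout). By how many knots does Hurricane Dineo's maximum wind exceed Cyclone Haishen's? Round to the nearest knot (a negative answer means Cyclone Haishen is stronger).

-53 kt

Hurricane Dineo: ΔP = 64; V ≈ 6 × 64^0.624 ≈ 80.39 kt.
Cyclone Haishen: ΔP = 146; V ≈ 6.2 × 146^0.616 ≈ 133.55 kt.
Difference ≈ 80.39 − 133.55 = -53.16 → -53 kt.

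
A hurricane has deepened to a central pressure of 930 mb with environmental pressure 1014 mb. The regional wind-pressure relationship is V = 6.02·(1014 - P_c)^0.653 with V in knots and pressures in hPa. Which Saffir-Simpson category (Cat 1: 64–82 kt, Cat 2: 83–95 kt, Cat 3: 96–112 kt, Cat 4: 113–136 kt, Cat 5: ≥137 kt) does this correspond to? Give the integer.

ΔP = 1014 − 930 = 84 mb.
V ≈ 6.02 × 84^0.653 = 6.02 × 18.05 ≈ 109 kt.
109 kt falls in the Category 3 band.

3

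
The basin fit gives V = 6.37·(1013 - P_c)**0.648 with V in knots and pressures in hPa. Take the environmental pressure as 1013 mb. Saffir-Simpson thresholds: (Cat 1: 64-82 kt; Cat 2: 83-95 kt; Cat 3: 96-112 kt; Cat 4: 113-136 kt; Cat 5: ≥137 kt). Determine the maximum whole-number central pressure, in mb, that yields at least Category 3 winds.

Category 3 begins at V = 96 kt.
Required ΔP = (96/6.37)^(1/0.648) = 15.071^1.543 ≈ 65.78 mb.
P_c ≤ 1013 − 65.78 = 947.22, so the highest integer P_c is 947 mb.

947 mb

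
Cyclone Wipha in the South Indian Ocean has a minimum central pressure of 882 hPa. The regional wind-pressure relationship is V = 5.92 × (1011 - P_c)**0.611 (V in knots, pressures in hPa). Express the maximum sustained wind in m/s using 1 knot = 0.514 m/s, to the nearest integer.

ΔP = 1011 − 882 = 129 hPa.
V ≈ 5.92 × 129^0.611 = 5.92 × 19.479 ≈ 115.317 kt.
115.317 × 0.514 ≈ 59.27 m/s → 59 m/s.

59 m/s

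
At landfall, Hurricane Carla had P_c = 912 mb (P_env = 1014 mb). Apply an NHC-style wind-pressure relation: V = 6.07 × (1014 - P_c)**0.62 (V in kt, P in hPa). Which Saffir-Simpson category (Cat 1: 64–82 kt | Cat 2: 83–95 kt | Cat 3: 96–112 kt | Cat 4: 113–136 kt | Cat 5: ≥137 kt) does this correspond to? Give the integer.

ΔP = 1014 − 912 = 102 mb.
V ≈ 6.07 × 102^0.62 = 6.07 × 17.59 ≈ 107 kt.
107 kt falls in the Category 3 band.

3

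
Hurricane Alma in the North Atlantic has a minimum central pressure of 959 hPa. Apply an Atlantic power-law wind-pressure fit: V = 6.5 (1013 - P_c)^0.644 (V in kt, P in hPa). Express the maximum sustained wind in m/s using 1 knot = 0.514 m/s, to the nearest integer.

44 m/s

ΔP = 1013 − 959 = 54 hPa.
V ≈ 6.5 × 54^0.644 = 6.5 × 13.052 ≈ 84.835 kt.
84.835 × 0.514 ≈ 43.61 m/s → 44 m/s.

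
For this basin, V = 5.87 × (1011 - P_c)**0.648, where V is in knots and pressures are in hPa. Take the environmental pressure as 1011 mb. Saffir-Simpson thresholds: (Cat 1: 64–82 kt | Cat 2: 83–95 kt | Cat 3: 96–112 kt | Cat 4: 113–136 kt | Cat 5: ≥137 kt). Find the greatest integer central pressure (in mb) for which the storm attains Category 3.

Category 3 begins at V = 96 kt.
Required ΔP = (96/5.87)^(1/0.648) = 16.354^1.543 ≈ 74.63 mb.
P_c ≤ 1011 − 74.63 = 936.37, so the highest integer P_c is 936 mb.

936 mb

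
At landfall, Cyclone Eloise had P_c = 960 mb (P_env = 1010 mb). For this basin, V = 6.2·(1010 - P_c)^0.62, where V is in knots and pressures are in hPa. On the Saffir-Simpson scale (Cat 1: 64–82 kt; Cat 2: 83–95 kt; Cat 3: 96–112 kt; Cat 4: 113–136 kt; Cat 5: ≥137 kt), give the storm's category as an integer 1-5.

ΔP = 1010 − 960 = 50 mb.
V ≈ 6.2 × 50^0.62 = 6.2 × 11.31 ≈ 70 kt.
70 kt falls in the Category 1 band.

1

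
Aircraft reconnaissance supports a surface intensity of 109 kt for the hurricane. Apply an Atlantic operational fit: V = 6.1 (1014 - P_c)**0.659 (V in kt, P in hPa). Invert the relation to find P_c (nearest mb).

ΔP = (V / 6.1)^(1/0.659) = (109/6.1)^1.517.
109/6.1 = 17.869; 17.869^1.517 ≈ 79.43 mb.
P_c = 1014 − 79.43 = 934.57 ≈ 935 mb.

935 mb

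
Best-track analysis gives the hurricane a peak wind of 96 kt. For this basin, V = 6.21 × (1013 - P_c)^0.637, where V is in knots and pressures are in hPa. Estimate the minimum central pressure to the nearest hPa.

ΔP = (V / 6.21)^(1/0.637) = (96/6.21)^1.570.
96/6.21 = 15.459; 15.459^1.570 ≈ 73.59 hPa.
P_c = 1013 − 73.59 = 939.41 ≈ 939 hPa.

939 hPa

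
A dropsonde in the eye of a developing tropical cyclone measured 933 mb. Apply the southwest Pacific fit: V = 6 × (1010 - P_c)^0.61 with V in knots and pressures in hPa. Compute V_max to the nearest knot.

ΔP = 1010 − 933 = 77 mb.
77^0.61 ≈ 14.150.
V ≈ 6 × 14.150 ≈ 84.9 kt.

85 kt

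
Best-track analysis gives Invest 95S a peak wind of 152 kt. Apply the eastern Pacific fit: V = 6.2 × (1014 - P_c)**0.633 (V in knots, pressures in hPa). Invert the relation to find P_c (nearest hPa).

ΔP = (V / 6.2)^(1/0.633) = (152/6.2)^1.580.
152/6.2 = 24.516; 24.516^1.580 ≈ 156.68 hPa.
P_c = 1014 − 156.68 = 857.32 ≈ 857 hPa.

857 hPa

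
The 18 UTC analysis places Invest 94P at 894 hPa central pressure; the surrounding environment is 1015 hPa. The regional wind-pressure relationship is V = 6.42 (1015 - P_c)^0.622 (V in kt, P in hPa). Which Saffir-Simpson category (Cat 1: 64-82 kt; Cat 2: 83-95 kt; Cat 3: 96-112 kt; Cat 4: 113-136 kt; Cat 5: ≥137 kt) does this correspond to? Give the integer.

ΔP = 1015 − 894 = 121 hPa.
V ≈ 6.42 × 121^0.622 = 6.42 × 19.75 ≈ 127 kt.
127 kt falls in the Category 4 band.

4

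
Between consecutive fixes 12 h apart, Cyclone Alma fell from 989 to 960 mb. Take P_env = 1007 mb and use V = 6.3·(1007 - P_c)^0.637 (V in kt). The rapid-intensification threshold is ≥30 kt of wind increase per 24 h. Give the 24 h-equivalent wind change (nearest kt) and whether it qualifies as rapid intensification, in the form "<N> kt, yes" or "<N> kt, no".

67 kt, yes

V₁: ΔP = 18, V ≈ 6.3 × 18^0.637 ≈ 39.71 kt.
V₂: ΔP = 47, V ≈ 6.3 × 47^0.637 ≈ 73.19 kt.
ΔV over 12 h = 33.48 kt → 24 h equivalent = 33.48 × 24/12 ≈ 66.96 kt.
67 kt ≥ 30 kt ⇒ rapid intensification.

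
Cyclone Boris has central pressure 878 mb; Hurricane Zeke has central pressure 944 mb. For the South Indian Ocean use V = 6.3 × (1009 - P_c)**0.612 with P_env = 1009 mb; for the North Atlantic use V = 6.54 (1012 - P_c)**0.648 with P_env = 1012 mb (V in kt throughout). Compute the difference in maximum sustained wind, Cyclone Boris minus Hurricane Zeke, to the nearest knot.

24 kt

Cyclone Boris: ΔP = 131; V ≈ 6.3 × 131^0.612 ≈ 124.48 kt.
Hurricane Zeke: ΔP = 68; V ≈ 6.54 × 68^0.648 ≈ 100.70 kt.
Difference ≈ 124.48 − 100.70 = 23.78 → 24 kt.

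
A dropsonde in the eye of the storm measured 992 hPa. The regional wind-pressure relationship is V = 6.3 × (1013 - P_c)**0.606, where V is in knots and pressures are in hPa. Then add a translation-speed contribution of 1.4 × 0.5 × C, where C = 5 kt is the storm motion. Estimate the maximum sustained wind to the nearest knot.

ΔP = 1013 − 992 = 21 hPa.
21^0.606 ≈ 6.328.
V ≈ 6.3 × 6.328 ≈ 39.9 kt.
Translation term: 1.4 × 0.5 × 5 = 3.5 kt.
Corrected V ≈ 43.4 kt → 43 kt.

43 kt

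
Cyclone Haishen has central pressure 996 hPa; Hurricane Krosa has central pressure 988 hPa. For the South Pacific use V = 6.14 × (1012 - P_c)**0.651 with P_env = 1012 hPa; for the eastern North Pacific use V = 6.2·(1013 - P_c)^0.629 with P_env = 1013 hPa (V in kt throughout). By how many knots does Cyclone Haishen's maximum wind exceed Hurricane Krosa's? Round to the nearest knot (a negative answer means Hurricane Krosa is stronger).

Cyclone Haishen: ΔP = 16; V ≈ 6.14 × 16^0.651 ≈ 37.33 kt.
Hurricane Krosa: ΔP = 25; V ≈ 6.2 × 25^0.629 ≈ 46.96 kt.
Difference ≈ 37.33 − 46.96 = -9.63 → -10 kt.

-10 kt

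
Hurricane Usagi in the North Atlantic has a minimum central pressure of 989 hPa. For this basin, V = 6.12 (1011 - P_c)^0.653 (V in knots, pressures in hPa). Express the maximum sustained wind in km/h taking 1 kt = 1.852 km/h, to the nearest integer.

ΔP = 1011 − 989 = 22 hPa.
V ≈ 6.12 × 22^0.653 = 6.12 × 7.527 ≈ 46.063 kt.
46.063 × 1.852 ≈ 85.31 km/h → 85 km/h.

85 km/h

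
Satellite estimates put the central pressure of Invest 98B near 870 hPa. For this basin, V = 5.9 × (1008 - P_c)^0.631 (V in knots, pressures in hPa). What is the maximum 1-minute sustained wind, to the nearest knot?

ΔP = 1008 − 870 = 138 hPa.
138^0.631 ≈ 22.401.
V ≈ 5.9 × 22.401 ≈ 132.2 kt.

132 kt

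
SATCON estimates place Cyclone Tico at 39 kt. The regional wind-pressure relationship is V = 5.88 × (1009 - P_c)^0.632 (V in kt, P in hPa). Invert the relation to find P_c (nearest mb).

ΔP = (V / 5.88)^(1/0.632) = (39/5.88)^1.582.
39/5.88 = 6.633; 6.633^1.582 ≈ 19.96 mb.
P_c = 1009 − 19.96 = 989.04 ≈ 989 mb.

989 mb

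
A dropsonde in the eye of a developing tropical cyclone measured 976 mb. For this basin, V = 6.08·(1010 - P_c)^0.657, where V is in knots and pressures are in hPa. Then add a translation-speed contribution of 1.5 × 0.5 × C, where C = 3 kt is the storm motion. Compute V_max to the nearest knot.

ΔP = 1010 − 976 = 34 mb.
34^0.657 ≈ 10.143.
V ≈ 6.08 × 10.143 ≈ 61.7 kt.
Translation term: 1.5 × 0.5 × 3 = 2.25 kt.
Corrected V ≈ 63.95 kt → 64 kt.

64 kt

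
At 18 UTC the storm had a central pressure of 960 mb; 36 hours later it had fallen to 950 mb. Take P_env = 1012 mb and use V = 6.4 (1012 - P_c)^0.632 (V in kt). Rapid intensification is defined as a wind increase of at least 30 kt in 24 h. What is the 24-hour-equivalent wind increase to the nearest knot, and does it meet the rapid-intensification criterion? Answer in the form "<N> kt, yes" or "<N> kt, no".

V₁: ΔP = 52, V ≈ 6.4 × 52^0.632 ≈ 77.75 kt.
V₂: ΔP = 62, V ≈ 6.4 × 62^0.632 ≈ 86.89 kt.
ΔV over 36 h = 9.14 kt → 24 h equivalent = 9.14 × 24/36 ≈ 6.09 kt.
6 kt < 30 kt ⇒ not rapid intensification.

6 kt, no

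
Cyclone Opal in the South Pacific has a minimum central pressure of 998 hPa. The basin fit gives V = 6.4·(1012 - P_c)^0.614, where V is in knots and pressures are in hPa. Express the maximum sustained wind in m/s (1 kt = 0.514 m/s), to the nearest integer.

17 m/s

ΔP = 1012 − 998 = 14 hPa.
V ≈ 6.4 × 14^0.614 = 6.4 × 5.055 ≈ 32.352 kt.
32.352 × 0.514 ≈ 16.63 m/s → 17 m/s.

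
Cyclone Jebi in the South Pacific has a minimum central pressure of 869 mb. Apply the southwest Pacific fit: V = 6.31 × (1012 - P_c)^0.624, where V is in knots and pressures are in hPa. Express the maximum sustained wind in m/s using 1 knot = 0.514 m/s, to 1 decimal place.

71.8 m/s

ΔP = 1012 − 869 = 143 mb.
V ≈ 6.31 × 143^0.624 = 6.31 × 22.127 ≈ 139.624 kt.
139.624 × 0.514 ≈ 71.77 m/s → 71.8 m/s.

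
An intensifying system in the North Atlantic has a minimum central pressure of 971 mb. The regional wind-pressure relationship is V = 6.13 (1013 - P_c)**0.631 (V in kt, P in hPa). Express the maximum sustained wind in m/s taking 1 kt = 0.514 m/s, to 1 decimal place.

ΔP = 1013 − 971 = 42 mb.
V ≈ 6.13 × 42^0.631 = 6.13 × 10.575 ≈ 64.823 kt.
64.823 × 0.514 ≈ 33.32 m/s → 33.3 m/s.

33.3 m/s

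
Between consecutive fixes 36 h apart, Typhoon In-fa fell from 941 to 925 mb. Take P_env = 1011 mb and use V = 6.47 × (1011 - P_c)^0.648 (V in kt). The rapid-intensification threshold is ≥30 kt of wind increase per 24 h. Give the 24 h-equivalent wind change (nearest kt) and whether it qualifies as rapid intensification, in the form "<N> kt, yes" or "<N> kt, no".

10 kt, no

V₁: ΔP = 70, V ≈ 6.47 × 70^0.648 ≈ 101.51 kt.
V₂: ΔP = 86, V ≈ 6.47 × 86^0.648 ≈ 116.00 kt.
ΔV over 36 h = 14.49 kt → 24 h equivalent = 14.49 × 24/36 ≈ 9.66 kt.
10 kt < 30 kt ⇒ not rapid intensification.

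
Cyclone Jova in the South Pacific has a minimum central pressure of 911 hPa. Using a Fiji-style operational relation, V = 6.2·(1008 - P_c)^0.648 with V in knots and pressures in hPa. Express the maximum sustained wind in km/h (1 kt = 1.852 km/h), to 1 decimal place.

222.6 km/h

ΔP = 1008 − 911 = 97 hPa.
V ≈ 6.2 × 97^0.648 = 6.2 × 19.383 ≈ 120.177 kt.
120.177 × 1.852 ≈ 222.57 km/h → 222.6 km/h.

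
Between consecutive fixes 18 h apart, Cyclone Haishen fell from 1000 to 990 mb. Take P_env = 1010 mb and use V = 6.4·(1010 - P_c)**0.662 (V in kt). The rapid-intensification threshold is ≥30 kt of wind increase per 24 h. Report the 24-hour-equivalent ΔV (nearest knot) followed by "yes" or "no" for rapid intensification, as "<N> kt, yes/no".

23 kt, no

V₁: ΔP = 10, V ≈ 6.4 × 10^0.662 ≈ 29.39 kt.
V₂: ΔP = 20, V ≈ 6.4 × 20^0.662 ≈ 46.50 kt.
ΔV over 18 h = 17.11 kt → 24 h equivalent = 17.11 × 24/18 ≈ 22.81 kt.
23 kt < 30 kt ⇒ not rapid intensification.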